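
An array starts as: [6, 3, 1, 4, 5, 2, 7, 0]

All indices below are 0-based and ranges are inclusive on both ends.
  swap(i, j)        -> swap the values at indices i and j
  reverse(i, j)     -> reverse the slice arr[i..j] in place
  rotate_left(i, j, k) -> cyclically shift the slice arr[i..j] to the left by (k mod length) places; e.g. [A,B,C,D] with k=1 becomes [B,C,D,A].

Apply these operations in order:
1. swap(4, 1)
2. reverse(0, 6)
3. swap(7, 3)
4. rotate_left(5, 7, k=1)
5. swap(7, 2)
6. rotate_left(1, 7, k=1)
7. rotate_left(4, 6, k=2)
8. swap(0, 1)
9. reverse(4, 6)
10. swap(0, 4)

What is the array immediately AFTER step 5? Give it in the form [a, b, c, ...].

Answer: [7, 2, 5, 0, 1, 6, 4, 3]

Derivation:
After 1 (swap(4, 1)): [6, 5, 1, 4, 3, 2, 7, 0]
After 2 (reverse(0, 6)): [7, 2, 3, 4, 1, 5, 6, 0]
After 3 (swap(7, 3)): [7, 2, 3, 0, 1, 5, 6, 4]
After 4 (rotate_left(5, 7, k=1)): [7, 2, 3, 0, 1, 6, 4, 5]
After 5 (swap(7, 2)): [7, 2, 5, 0, 1, 6, 4, 3]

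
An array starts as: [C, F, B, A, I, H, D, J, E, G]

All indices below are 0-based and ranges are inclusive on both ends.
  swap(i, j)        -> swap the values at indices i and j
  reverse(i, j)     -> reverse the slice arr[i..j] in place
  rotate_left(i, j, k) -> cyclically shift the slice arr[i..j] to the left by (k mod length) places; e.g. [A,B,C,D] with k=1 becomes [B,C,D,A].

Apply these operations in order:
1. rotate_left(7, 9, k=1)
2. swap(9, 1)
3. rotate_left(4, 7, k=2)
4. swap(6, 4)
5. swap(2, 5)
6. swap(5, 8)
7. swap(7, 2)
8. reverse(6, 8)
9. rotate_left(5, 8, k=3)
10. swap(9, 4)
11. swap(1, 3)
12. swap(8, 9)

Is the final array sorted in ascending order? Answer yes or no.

After 1 (rotate_left(7, 9, k=1)): [C, F, B, A, I, H, D, E, G, J]
After 2 (swap(9, 1)): [C, J, B, A, I, H, D, E, G, F]
After 3 (rotate_left(4, 7, k=2)): [C, J, B, A, D, E, I, H, G, F]
After 4 (swap(6, 4)): [C, J, B, A, I, E, D, H, G, F]
After 5 (swap(2, 5)): [C, J, E, A, I, B, D, H, G, F]
After 6 (swap(5, 8)): [C, J, E, A, I, G, D, H, B, F]
After 7 (swap(7, 2)): [C, J, H, A, I, G, D, E, B, F]
After 8 (reverse(6, 8)): [C, J, H, A, I, G, B, E, D, F]
After 9 (rotate_left(5, 8, k=3)): [C, J, H, A, I, D, G, B, E, F]
After 10 (swap(9, 4)): [C, J, H, A, F, D, G, B, E, I]
After 11 (swap(1, 3)): [C, A, H, J, F, D, G, B, E, I]
After 12 (swap(8, 9)): [C, A, H, J, F, D, G, B, I, E]

Answer: no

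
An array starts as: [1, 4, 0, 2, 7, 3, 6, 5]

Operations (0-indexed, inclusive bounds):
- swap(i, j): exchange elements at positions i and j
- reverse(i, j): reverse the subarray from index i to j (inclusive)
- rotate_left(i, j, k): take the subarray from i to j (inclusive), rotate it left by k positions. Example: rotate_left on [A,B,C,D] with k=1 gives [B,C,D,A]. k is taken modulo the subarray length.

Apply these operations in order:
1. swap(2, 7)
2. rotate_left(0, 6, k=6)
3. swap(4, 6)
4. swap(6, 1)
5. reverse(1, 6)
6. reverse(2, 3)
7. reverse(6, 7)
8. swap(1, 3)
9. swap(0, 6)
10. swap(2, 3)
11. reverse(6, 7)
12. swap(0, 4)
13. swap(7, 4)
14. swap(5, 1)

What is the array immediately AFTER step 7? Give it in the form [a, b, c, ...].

Answer: [6, 1, 3, 7, 5, 4, 0, 2]

Derivation:
After 1 (swap(2, 7)): [1, 4, 5, 2, 7, 3, 6, 0]
After 2 (rotate_left(0, 6, k=6)): [6, 1, 4, 5, 2, 7, 3, 0]
After 3 (swap(4, 6)): [6, 1, 4, 5, 3, 7, 2, 0]
After 4 (swap(6, 1)): [6, 2, 4, 5, 3, 7, 1, 0]
After 5 (reverse(1, 6)): [6, 1, 7, 3, 5, 4, 2, 0]
After 6 (reverse(2, 3)): [6, 1, 3, 7, 5, 4, 2, 0]
After 7 (reverse(6, 7)): [6, 1, 3, 7, 5, 4, 0, 2]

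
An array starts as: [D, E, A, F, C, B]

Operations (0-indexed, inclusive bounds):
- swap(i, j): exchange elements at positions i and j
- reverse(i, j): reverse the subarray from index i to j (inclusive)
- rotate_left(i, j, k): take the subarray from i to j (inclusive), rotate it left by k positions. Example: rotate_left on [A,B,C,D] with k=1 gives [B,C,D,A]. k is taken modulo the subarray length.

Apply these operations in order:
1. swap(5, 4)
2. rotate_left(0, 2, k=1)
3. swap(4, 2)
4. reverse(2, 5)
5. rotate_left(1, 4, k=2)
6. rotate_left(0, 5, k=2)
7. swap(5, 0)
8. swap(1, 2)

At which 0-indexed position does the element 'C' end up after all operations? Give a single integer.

Answer: 1

Derivation:
After 1 (swap(5, 4)): [D, E, A, F, B, C]
After 2 (rotate_left(0, 2, k=1)): [E, A, D, F, B, C]
After 3 (swap(4, 2)): [E, A, B, F, D, C]
After 4 (reverse(2, 5)): [E, A, C, D, F, B]
After 5 (rotate_left(1, 4, k=2)): [E, D, F, A, C, B]
After 6 (rotate_left(0, 5, k=2)): [F, A, C, B, E, D]
After 7 (swap(5, 0)): [D, A, C, B, E, F]
After 8 (swap(1, 2)): [D, C, A, B, E, F]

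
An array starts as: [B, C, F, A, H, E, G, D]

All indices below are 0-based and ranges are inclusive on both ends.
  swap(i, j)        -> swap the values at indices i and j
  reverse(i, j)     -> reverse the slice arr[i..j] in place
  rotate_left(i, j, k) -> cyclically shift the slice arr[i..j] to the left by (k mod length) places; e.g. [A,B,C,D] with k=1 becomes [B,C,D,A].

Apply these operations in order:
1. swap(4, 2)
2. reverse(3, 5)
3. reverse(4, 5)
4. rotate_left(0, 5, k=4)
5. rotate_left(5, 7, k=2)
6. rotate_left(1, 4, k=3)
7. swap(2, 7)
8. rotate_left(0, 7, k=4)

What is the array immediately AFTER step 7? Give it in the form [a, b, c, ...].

Answer: [A, H, G, B, C, D, E, F]

Derivation:
After 1 (swap(4, 2)): [B, C, H, A, F, E, G, D]
After 2 (reverse(3, 5)): [B, C, H, E, F, A, G, D]
After 3 (reverse(4, 5)): [B, C, H, E, A, F, G, D]
After 4 (rotate_left(0, 5, k=4)): [A, F, B, C, H, E, G, D]
After 5 (rotate_left(5, 7, k=2)): [A, F, B, C, H, D, E, G]
After 6 (rotate_left(1, 4, k=3)): [A, H, F, B, C, D, E, G]
After 7 (swap(2, 7)): [A, H, G, B, C, D, E, F]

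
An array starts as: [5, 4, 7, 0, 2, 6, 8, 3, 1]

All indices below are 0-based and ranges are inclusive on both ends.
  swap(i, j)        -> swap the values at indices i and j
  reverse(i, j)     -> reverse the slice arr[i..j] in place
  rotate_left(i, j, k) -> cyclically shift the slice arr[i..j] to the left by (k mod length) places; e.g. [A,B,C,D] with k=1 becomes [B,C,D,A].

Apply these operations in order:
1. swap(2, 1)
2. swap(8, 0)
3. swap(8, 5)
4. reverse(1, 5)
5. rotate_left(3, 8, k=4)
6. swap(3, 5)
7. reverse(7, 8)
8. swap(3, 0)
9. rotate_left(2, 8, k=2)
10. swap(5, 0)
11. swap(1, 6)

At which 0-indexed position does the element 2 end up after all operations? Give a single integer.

Answer: 7

Derivation:
After 1 (swap(2, 1)): [5, 7, 4, 0, 2, 6, 8, 3, 1]
After 2 (swap(8, 0)): [1, 7, 4, 0, 2, 6, 8, 3, 5]
After 3 (swap(8, 5)): [1, 7, 4, 0, 2, 5, 8, 3, 6]
After 4 (reverse(1, 5)): [1, 5, 2, 0, 4, 7, 8, 3, 6]
After 5 (rotate_left(3, 8, k=4)): [1, 5, 2, 3, 6, 0, 4, 7, 8]
After 6 (swap(3, 5)): [1, 5, 2, 0, 6, 3, 4, 7, 8]
After 7 (reverse(7, 8)): [1, 5, 2, 0, 6, 3, 4, 8, 7]
After 8 (swap(3, 0)): [0, 5, 2, 1, 6, 3, 4, 8, 7]
After 9 (rotate_left(2, 8, k=2)): [0, 5, 6, 3, 4, 8, 7, 2, 1]
After 10 (swap(5, 0)): [8, 5, 6, 3, 4, 0, 7, 2, 1]
After 11 (swap(1, 6)): [8, 7, 6, 3, 4, 0, 5, 2, 1]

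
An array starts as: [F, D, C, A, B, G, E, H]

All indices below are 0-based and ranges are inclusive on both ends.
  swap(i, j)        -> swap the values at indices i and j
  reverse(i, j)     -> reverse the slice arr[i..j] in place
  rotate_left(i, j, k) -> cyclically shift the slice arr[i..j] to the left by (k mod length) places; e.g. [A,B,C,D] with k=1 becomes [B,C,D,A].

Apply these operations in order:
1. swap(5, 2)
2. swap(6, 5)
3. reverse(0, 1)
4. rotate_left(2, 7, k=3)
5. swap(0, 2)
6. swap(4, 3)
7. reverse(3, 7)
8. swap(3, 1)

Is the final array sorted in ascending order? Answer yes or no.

After 1 (swap(5, 2)): [F, D, G, A, B, C, E, H]
After 2 (swap(6, 5)): [F, D, G, A, B, E, C, H]
After 3 (reverse(0, 1)): [D, F, G, A, B, E, C, H]
After 4 (rotate_left(2, 7, k=3)): [D, F, E, C, H, G, A, B]
After 5 (swap(0, 2)): [E, F, D, C, H, G, A, B]
After 6 (swap(4, 3)): [E, F, D, H, C, G, A, B]
After 7 (reverse(3, 7)): [E, F, D, B, A, G, C, H]
After 8 (swap(3, 1)): [E, B, D, F, A, G, C, H]

Answer: no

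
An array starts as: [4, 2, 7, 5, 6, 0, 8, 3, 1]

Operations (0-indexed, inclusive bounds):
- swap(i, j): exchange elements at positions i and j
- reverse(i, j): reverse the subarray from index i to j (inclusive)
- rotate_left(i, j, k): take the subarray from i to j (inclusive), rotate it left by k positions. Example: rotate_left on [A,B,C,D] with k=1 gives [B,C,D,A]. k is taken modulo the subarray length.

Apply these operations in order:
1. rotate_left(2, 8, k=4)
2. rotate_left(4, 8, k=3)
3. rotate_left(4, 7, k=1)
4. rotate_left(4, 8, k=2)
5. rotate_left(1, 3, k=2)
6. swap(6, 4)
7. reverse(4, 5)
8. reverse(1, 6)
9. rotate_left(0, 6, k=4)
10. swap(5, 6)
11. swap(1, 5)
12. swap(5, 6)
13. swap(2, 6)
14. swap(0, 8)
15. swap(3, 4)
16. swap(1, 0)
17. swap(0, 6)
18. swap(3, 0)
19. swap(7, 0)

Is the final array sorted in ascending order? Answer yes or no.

After 1 (rotate_left(2, 8, k=4)): [4, 2, 8, 3, 1, 7, 5, 6, 0]
After 2 (rotate_left(4, 8, k=3)): [4, 2, 8, 3, 6, 0, 1, 7, 5]
After 3 (rotate_left(4, 7, k=1)): [4, 2, 8, 3, 0, 1, 7, 6, 5]
After 4 (rotate_left(4, 8, k=2)): [4, 2, 8, 3, 7, 6, 5, 0, 1]
After 5 (rotate_left(1, 3, k=2)): [4, 3, 2, 8, 7, 6, 5, 0, 1]
After 6 (swap(6, 4)): [4, 3, 2, 8, 5, 6, 7, 0, 1]
After 7 (reverse(4, 5)): [4, 3, 2, 8, 6, 5, 7, 0, 1]
After 8 (reverse(1, 6)): [4, 7, 5, 6, 8, 2, 3, 0, 1]
After 9 (rotate_left(0, 6, k=4)): [8, 2, 3, 4, 7, 5, 6, 0, 1]
After 10 (swap(5, 6)): [8, 2, 3, 4, 7, 6, 5, 0, 1]
After 11 (swap(1, 5)): [8, 6, 3, 4, 7, 2, 5, 0, 1]
After 12 (swap(5, 6)): [8, 6, 3, 4, 7, 5, 2, 0, 1]
After 13 (swap(2, 6)): [8, 6, 2, 4, 7, 5, 3, 0, 1]
After 14 (swap(0, 8)): [1, 6, 2, 4, 7, 5, 3, 0, 8]
After 15 (swap(3, 4)): [1, 6, 2, 7, 4, 5, 3, 0, 8]
After 16 (swap(1, 0)): [6, 1, 2, 7, 4, 5, 3, 0, 8]
After 17 (swap(0, 6)): [3, 1, 2, 7, 4, 5, 6, 0, 8]
After 18 (swap(3, 0)): [7, 1, 2, 3, 4, 5, 6, 0, 8]
After 19 (swap(7, 0)): [0, 1, 2, 3, 4, 5, 6, 7, 8]

Answer: yes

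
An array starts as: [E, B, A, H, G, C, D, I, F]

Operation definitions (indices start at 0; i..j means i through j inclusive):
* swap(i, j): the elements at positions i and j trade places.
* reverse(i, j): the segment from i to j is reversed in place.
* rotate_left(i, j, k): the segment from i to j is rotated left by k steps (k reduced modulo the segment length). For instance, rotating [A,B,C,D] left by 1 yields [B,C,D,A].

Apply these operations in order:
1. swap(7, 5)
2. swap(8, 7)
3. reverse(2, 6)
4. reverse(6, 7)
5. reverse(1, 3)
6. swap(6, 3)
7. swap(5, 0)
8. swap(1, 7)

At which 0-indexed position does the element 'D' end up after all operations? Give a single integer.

Answer: 2

Derivation:
After 1 (swap(7, 5)): [E, B, A, H, G, I, D, C, F]
After 2 (swap(8, 7)): [E, B, A, H, G, I, D, F, C]
After 3 (reverse(2, 6)): [E, B, D, I, G, H, A, F, C]
After 4 (reverse(6, 7)): [E, B, D, I, G, H, F, A, C]
After 5 (reverse(1, 3)): [E, I, D, B, G, H, F, A, C]
After 6 (swap(6, 3)): [E, I, D, F, G, H, B, A, C]
After 7 (swap(5, 0)): [H, I, D, F, G, E, B, A, C]
After 8 (swap(1, 7)): [H, A, D, F, G, E, B, I, C]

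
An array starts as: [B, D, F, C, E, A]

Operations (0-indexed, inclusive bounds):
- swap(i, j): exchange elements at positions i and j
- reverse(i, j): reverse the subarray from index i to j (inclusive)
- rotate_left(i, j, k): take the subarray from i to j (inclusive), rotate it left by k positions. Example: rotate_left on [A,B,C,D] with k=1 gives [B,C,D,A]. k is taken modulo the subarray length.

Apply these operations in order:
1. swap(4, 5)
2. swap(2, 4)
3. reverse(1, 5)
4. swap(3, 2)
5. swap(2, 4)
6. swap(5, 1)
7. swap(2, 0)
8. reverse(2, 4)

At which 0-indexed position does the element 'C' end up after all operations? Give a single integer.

After 1 (swap(4, 5)): [B, D, F, C, A, E]
After 2 (swap(2, 4)): [B, D, A, C, F, E]
After 3 (reverse(1, 5)): [B, E, F, C, A, D]
After 4 (swap(3, 2)): [B, E, C, F, A, D]
After 5 (swap(2, 4)): [B, E, A, F, C, D]
After 6 (swap(5, 1)): [B, D, A, F, C, E]
After 7 (swap(2, 0)): [A, D, B, F, C, E]
After 8 (reverse(2, 4)): [A, D, C, F, B, E]

Answer: 2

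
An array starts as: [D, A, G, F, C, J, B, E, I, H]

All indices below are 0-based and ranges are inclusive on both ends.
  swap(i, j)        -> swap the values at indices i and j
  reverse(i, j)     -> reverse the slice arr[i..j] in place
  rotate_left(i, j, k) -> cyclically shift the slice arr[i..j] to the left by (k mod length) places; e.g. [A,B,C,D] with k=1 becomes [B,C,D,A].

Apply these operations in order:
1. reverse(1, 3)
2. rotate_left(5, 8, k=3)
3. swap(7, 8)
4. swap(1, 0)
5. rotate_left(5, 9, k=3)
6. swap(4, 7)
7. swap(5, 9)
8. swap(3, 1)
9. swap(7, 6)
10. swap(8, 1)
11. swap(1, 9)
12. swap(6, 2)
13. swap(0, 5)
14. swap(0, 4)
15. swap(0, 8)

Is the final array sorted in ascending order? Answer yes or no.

Answer: yes

Derivation:
After 1 (reverse(1, 3)): [D, F, G, A, C, J, B, E, I, H]
After 2 (rotate_left(5, 8, k=3)): [D, F, G, A, C, I, J, B, E, H]
After 3 (swap(7, 8)): [D, F, G, A, C, I, J, E, B, H]
After 4 (swap(1, 0)): [F, D, G, A, C, I, J, E, B, H]
After 5 (rotate_left(5, 9, k=3)): [F, D, G, A, C, B, H, I, J, E]
After 6 (swap(4, 7)): [F, D, G, A, I, B, H, C, J, E]
After 7 (swap(5, 9)): [F, D, G, A, I, E, H, C, J, B]
After 8 (swap(3, 1)): [F, A, G, D, I, E, H, C, J, B]
After 9 (swap(7, 6)): [F, A, G, D, I, E, C, H, J, B]
After 10 (swap(8, 1)): [F, J, G, D, I, E, C, H, A, B]
After 11 (swap(1, 9)): [F, B, G, D, I, E, C, H, A, J]
After 12 (swap(6, 2)): [F, B, C, D, I, E, G, H, A, J]
After 13 (swap(0, 5)): [E, B, C, D, I, F, G, H, A, J]
After 14 (swap(0, 4)): [I, B, C, D, E, F, G, H, A, J]
After 15 (swap(0, 8)): [A, B, C, D, E, F, G, H, I, J]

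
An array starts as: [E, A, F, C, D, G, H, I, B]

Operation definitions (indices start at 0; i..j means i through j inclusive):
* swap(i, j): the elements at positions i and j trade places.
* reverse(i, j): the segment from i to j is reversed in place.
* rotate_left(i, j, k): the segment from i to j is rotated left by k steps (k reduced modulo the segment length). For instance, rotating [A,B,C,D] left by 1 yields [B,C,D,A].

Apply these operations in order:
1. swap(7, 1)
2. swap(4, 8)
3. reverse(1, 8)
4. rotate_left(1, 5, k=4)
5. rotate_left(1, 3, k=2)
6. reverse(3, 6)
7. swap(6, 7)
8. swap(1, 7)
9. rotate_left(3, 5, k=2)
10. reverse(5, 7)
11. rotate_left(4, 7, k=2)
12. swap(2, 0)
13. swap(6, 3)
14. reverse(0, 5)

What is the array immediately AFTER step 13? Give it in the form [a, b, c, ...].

After 1 (swap(7, 1)): [E, I, F, C, D, G, H, A, B]
After 2 (swap(4, 8)): [E, I, F, C, B, G, H, A, D]
After 3 (reverse(1, 8)): [E, D, A, H, G, B, C, F, I]
After 4 (rotate_left(1, 5, k=4)): [E, B, D, A, H, G, C, F, I]
After 5 (rotate_left(1, 3, k=2)): [E, A, B, D, H, G, C, F, I]
After 6 (reverse(3, 6)): [E, A, B, C, G, H, D, F, I]
After 7 (swap(6, 7)): [E, A, B, C, G, H, F, D, I]
After 8 (swap(1, 7)): [E, D, B, C, G, H, F, A, I]
After 9 (rotate_left(3, 5, k=2)): [E, D, B, H, C, G, F, A, I]
After 10 (reverse(5, 7)): [E, D, B, H, C, A, F, G, I]
After 11 (rotate_left(4, 7, k=2)): [E, D, B, H, F, G, C, A, I]
After 12 (swap(2, 0)): [B, D, E, H, F, G, C, A, I]
After 13 (swap(6, 3)): [B, D, E, C, F, G, H, A, I]

Answer: [B, D, E, C, F, G, H, A, I]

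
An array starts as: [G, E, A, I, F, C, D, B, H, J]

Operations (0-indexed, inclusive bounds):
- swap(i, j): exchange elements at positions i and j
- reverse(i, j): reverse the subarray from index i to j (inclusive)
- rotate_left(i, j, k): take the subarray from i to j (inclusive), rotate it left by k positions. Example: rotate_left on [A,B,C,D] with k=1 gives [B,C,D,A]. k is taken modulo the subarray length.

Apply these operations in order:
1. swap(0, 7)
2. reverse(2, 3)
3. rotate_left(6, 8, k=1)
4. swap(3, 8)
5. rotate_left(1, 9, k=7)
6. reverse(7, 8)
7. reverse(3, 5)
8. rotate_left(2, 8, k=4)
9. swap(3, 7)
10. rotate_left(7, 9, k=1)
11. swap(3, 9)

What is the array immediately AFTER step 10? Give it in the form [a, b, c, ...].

After 1 (swap(0, 7)): [B, E, A, I, F, C, D, G, H, J]
After 2 (reverse(2, 3)): [B, E, I, A, F, C, D, G, H, J]
After 3 (rotate_left(6, 8, k=1)): [B, E, I, A, F, C, G, H, D, J]
After 4 (swap(3, 8)): [B, E, I, D, F, C, G, H, A, J]
After 5 (rotate_left(1, 9, k=7)): [B, A, J, E, I, D, F, C, G, H]
After 6 (reverse(7, 8)): [B, A, J, E, I, D, F, G, C, H]
After 7 (reverse(3, 5)): [B, A, J, D, I, E, F, G, C, H]
After 8 (rotate_left(2, 8, k=4)): [B, A, F, G, C, J, D, I, E, H]
After 9 (swap(3, 7)): [B, A, F, I, C, J, D, G, E, H]
After 10 (rotate_left(7, 9, k=1)): [B, A, F, I, C, J, D, E, H, G]

Answer: [B, A, F, I, C, J, D, E, H, G]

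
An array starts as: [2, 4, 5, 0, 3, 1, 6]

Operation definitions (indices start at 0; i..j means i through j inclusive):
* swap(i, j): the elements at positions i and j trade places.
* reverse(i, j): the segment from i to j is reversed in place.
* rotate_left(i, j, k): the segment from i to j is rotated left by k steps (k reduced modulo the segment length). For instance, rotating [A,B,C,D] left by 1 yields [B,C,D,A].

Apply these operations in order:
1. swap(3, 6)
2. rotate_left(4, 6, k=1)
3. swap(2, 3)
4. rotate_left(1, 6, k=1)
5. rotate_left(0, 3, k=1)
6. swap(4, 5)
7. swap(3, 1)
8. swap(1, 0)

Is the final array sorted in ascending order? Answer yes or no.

After 1 (swap(3, 6)): [2, 4, 5, 6, 3, 1, 0]
After 2 (rotate_left(4, 6, k=1)): [2, 4, 5, 6, 1, 0, 3]
After 3 (swap(2, 3)): [2, 4, 6, 5, 1, 0, 3]
After 4 (rotate_left(1, 6, k=1)): [2, 6, 5, 1, 0, 3, 4]
After 5 (rotate_left(0, 3, k=1)): [6, 5, 1, 2, 0, 3, 4]
After 6 (swap(4, 5)): [6, 5, 1, 2, 3, 0, 4]
After 7 (swap(3, 1)): [6, 2, 1, 5, 3, 0, 4]
After 8 (swap(1, 0)): [2, 6, 1, 5, 3, 0, 4]

Answer: no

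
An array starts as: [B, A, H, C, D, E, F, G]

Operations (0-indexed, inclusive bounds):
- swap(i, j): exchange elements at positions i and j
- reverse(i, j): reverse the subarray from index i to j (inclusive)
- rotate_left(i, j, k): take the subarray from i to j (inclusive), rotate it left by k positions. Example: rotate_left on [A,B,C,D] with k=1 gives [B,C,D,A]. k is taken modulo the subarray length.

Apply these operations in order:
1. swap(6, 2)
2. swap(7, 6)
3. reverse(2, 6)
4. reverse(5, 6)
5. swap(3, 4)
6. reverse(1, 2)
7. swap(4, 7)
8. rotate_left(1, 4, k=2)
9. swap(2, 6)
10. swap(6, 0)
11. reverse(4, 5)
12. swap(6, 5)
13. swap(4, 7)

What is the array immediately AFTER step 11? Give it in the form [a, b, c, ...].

Answer: [H, D, C, G, F, A, B, E]

Derivation:
After 1 (swap(6, 2)): [B, A, F, C, D, E, H, G]
After 2 (swap(7, 6)): [B, A, F, C, D, E, G, H]
After 3 (reverse(2, 6)): [B, A, G, E, D, C, F, H]
After 4 (reverse(5, 6)): [B, A, G, E, D, F, C, H]
After 5 (swap(3, 4)): [B, A, G, D, E, F, C, H]
After 6 (reverse(1, 2)): [B, G, A, D, E, F, C, H]
After 7 (swap(4, 7)): [B, G, A, D, H, F, C, E]
After 8 (rotate_left(1, 4, k=2)): [B, D, H, G, A, F, C, E]
After 9 (swap(2, 6)): [B, D, C, G, A, F, H, E]
After 10 (swap(6, 0)): [H, D, C, G, A, F, B, E]
After 11 (reverse(4, 5)): [H, D, C, G, F, A, B, E]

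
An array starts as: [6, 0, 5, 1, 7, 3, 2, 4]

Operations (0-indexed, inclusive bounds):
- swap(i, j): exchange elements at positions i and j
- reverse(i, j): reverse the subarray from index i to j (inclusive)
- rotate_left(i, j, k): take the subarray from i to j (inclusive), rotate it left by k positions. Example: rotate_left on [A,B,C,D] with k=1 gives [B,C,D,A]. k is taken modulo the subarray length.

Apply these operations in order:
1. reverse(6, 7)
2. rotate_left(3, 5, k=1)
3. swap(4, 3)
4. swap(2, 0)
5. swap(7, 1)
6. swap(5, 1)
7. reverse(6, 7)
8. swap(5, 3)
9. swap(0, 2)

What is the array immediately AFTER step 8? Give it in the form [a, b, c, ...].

After 1 (reverse(6, 7)): [6, 0, 5, 1, 7, 3, 4, 2]
After 2 (rotate_left(3, 5, k=1)): [6, 0, 5, 7, 3, 1, 4, 2]
After 3 (swap(4, 3)): [6, 0, 5, 3, 7, 1, 4, 2]
After 4 (swap(2, 0)): [5, 0, 6, 3, 7, 1, 4, 2]
After 5 (swap(7, 1)): [5, 2, 6, 3, 7, 1, 4, 0]
After 6 (swap(5, 1)): [5, 1, 6, 3, 7, 2, 4, 0]
After 7 (reverse(6, 7)): [5, 1, 6, 3, 7, 2, 0, 4]
After 8 (swap(5, 3)): [5, 1, 6, 2, 7, 3, 0, 4]

Answer: [5, 1, 6, 2, 7, 3, 0, 4]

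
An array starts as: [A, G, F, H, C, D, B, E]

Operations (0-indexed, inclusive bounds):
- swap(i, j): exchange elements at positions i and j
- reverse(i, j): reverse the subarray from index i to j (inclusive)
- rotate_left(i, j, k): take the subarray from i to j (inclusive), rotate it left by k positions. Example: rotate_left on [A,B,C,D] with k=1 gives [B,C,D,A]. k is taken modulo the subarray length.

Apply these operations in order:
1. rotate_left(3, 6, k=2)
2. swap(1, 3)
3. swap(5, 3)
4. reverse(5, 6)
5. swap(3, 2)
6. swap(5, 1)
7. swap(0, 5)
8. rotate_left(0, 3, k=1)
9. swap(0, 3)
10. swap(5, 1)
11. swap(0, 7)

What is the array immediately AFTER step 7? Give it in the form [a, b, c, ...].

After 1 (rotate_left(3, 6, k=2)): [A, G, F, D, B, H, C, E]
After 2 (swap(1, 3)): [A, D, F, G, B, H, C, E]
After 3 (swap(5, 3)): [A, D, F, H, B, G, C, E]
After 4 (reverse(5, 6)): [A, D, F, H, B, C, G, E]
After 5 (swap(3, 2)): [A, D, H, F, B, C, G, E]
After 6 (swap(5, 1)): [A, C, H, F, B, D, G, E]
After 7 (swap(0, 5)): [D, C, H, F, B, A, G, E]

Answer: [D, C, H, F, B, A, G, E]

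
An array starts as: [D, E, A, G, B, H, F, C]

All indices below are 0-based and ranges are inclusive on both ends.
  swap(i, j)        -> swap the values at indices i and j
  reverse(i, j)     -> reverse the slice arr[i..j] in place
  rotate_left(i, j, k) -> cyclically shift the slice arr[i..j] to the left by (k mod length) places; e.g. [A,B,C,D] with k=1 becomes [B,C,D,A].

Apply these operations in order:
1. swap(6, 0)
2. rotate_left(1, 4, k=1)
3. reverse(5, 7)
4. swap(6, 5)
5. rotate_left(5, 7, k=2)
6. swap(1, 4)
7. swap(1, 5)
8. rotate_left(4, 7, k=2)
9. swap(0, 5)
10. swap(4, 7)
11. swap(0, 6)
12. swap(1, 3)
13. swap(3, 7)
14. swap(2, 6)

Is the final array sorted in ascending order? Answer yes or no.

After 1 (swap(6, 0)): [F, E, A, G, B, H, D, C]
After 2 (rotate_left(1, 4, k=1)): [F, A, G, B, E, H, D, C]
After 3 (reverse(5, 7)): [F, A, G, B, E, C, D, H]
After 4 (swap(6, 5)): [F, A, G, B, E, D, C, H]
After 5 (rotate_left(5, 7, k=2)): [F, A, G, B, E, H, D, C]
After 6 (swap(1, 4)): [F, E, G, B, A, H, D, C]
After 7 (swap(1, 5)): [F, H, G, B, A, E, D, C]
After 8 (rotate_left(4, 7, k=2)): [F, H, G, B, D, C, A, E]
After 9 (swap(0, 5)): [C, H, G, B, D, F, A, E]
After 10 (swap(4, 7)): [C, H, G, B, E, F, A, D]
After 11 (swap(0, 6)): [A, H, G, B, E, F, C, D]
After 12 (swap(1, 3)): [A, B, G, H, E, F, C, D]
After 13 (swap(3, 7)): [A, B, G, D, E, F, C, H]
After 14 (swap(2, 6)): [A, B, C, D, E, F, G, H]

Answer: yes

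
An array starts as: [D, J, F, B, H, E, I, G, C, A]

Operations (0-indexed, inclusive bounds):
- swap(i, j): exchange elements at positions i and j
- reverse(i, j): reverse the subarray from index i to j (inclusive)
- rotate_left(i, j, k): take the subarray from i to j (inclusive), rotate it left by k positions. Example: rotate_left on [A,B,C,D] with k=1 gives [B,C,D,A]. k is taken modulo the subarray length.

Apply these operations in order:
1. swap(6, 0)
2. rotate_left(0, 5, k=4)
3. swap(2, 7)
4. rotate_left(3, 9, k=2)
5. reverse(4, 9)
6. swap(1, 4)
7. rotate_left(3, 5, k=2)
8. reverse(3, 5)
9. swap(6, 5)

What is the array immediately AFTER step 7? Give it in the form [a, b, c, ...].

Answer: [H, F, G, J, B, E, A, C, I, D]

Derivation:
After 1 (swap(6, 0)): [I, J, F, B, H, E, D, G, C, A]
After 2 (rotate_left(0, 5, k=4)): [H, E, I, J, F, B, D, G, C, A]
After 3 (swap(2, 7)): [H, E, G, J, F, B, D, I, C, A]
After 4 (rotate_left(3, 9, k=2)): [H, E, G, B, D, I, C, A, J, F]
After 5 (reverse(4, 9)): [H, E, G, B, F, J, A, C, I, D]
After 6 (swap(1, 4)): [H, F, G, B, E, J, A, C, I, D]
After 7 (rotate_left(3, 5, k=2)): [H, F, G, J, B, E, A, C, I, D]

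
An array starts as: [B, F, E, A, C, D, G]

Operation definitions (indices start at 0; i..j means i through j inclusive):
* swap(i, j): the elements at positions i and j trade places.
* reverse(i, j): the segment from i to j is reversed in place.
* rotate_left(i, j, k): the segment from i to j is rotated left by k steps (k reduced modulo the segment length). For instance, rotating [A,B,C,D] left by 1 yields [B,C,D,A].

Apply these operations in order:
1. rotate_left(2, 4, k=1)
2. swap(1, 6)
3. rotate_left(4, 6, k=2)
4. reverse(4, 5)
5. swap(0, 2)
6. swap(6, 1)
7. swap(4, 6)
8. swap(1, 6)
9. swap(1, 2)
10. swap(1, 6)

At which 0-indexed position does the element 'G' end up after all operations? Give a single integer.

After 1 (rotate_left(2, 4, k=1)): [B, F, A, C, E, D, G]
After 2 (swap(1, 6)): [B, G, A, C, E, D, F]
After 3 (rotate_left(4, 6, k=2)): [B, G, A, C, F, E, D]
After 4 (reverse(4, 5)): [B, G, A, C, E, F, D]
After 5 (swap(0, 2)): [A, G, B, C, E, F, D]
After 6 (swap(6, 1)): [A, D, B, C, E, F, G]
After 7 (swap(4, 6)): [A, D, B, C, G, F, E]
After 8 (swap(1, 6)): [A, E, B, C, G, F, D]
After 9 (swap(1, 2)): [A, B, E, C, G, F, D]
After 10 (swap(1, 6)): [A, D, E, C, G, F, B]

Answer: 4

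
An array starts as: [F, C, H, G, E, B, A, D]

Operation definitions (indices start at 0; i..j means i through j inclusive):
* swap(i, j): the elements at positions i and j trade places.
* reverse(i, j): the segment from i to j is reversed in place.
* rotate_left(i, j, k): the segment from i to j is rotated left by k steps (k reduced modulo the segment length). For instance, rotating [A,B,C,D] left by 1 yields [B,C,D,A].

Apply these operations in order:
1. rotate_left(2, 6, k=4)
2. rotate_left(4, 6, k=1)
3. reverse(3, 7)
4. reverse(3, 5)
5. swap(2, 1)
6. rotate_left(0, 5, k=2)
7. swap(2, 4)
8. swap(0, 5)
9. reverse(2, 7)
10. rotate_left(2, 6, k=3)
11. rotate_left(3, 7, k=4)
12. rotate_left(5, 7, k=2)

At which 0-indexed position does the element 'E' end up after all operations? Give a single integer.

After 1 (rotate_left(2, 6, k=4)): [F, C, A, H, G, E, B, D]
After 2 (rotate_left(4, 6, k=1)): [F, C, A, H, E, B, G, D]
After 3 (reverse(3, 7)): [F, C, A, D, G, B, E, H]
After 4 (reverse(3, 5)): [F, C, A, B, G, D, E, H]
After 5 (swap(2, 1)): [F, A, C, B, G, D, E, H]
After 6 (rotate_left(0, 5, k=2)): [C, B, G, D, F, A, E, H]
After 7 (swap(2, 4)): [C, B, F, D, G, A, E, H]
After 8 (swap(0, 5)): [A, B, F, D, G, C, E, H]
After 9 (reverse(2, 7)): [A, B, H, E, C, G, D, F]
After 10 (rotate_left(2, 6, k=3)): [A, B, G, D, H, E, C, F]
After 11 (rotate_left(3, 7, k=4)): [A, B, G, F, D, H, E, C]
After 12 (rotate_left(5, 7, k=2)): [A, B, G, F, D, C, H, E]

Answer: 7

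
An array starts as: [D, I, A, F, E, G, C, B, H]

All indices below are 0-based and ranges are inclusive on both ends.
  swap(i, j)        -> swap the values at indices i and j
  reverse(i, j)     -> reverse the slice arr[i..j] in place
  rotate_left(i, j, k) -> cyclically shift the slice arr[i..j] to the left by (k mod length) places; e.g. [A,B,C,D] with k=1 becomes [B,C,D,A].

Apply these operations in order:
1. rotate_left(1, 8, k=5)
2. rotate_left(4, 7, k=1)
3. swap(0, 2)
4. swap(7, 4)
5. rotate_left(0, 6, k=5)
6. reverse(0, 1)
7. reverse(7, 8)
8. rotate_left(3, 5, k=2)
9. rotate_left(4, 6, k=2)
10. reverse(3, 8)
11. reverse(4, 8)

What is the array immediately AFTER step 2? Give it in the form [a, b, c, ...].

After 1 (rotate_left(1, 8, k=5)): [D, C, B, H, I, A, F, E, G]
After 2 (rotate_left(4, 7, k=1)): [D, C, B, H, A, F, E, I, G]

Answer: [D, C, B, H, A, F, E, I, G]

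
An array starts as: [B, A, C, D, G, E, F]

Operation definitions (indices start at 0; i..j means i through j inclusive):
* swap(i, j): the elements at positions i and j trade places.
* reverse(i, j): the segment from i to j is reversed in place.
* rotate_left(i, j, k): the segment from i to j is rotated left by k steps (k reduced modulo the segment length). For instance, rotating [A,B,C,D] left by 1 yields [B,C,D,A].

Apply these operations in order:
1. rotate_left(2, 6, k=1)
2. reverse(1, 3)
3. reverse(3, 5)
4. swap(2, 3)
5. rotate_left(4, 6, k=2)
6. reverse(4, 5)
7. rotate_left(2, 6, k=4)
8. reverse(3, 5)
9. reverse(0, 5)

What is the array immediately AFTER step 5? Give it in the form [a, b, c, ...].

After 1 (rotate_left(2, 6, k=1)): [B, A, D, G, E, F, C]
After 2 (reverse(1, 3)): [B, G, D, A, E, F, C]
After 3 (reverse(3, 5)): [B, G, D, F, E, A, C]
After 4 (swap(2, 3)): [B, G, F, D, E, A, C]
After 5 (rotate_left(4, 6, k=2)): [B, G, F, D, C, E, A]

Answer: [B, G, F, D, C, E, A]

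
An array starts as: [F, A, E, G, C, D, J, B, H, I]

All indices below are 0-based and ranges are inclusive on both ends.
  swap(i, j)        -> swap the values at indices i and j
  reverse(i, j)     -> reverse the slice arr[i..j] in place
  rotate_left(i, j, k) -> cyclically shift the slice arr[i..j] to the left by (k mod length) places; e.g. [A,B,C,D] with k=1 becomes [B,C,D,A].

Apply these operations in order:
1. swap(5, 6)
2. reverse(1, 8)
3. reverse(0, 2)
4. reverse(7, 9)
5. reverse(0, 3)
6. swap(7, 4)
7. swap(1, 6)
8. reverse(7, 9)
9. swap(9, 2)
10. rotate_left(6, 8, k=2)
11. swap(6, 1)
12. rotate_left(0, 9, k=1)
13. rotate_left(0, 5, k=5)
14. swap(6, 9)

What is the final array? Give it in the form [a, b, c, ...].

Answer: [G, A, J, B, I, C, D, E, H, F]

Derivation:
After 1 (swap(5, 6)): [F, A, E, G, C, J, D, B, H, I]
After 2 (reverse(1, 8)): [F, H, B, D, J, C, G, E, A, I]
After 3 (reverse(0, 2)): [B, H, F, D, J, C, G, E, A, I]
After 4 (reverse(7, 9)): [B, H, F, D, J, C, G, I, A, E]
After 5 (reverse(0, 3)): [D, F, H, B, J, C, G, I, A, E]
After 6 (swap(7, 4)): [D, F, H, B, I, C, G, J, A, E]
After 7 (swap(1, 6)): [D, G, H, B, I, C, F, J, A, E]
After 8 (reverse(7, 9)): [D, G, H, B, I, C, F, E, A, J]
After 9 (swap(9, 2)): [D, G, J, B, I, C, F, E, A, H]
After 10 (rotate_left(6, 8, k=2)): [D, G, J, B, I, C, A, F, E, H]
After 11 (swap(6, 1)): [D, A, J, B, I, C, G, F, E, H]
After 12 (rotate_left(0, 9, k=1)): [A, J, B, I, C, G, F, E, H, D]
After 13 (rotate_left(0, 5, k=5)): [G, A, J, B, I, C, F, E, H, D]
After 14 (swap(6, 9)): [G, A, J, B, I, C, D, E, H, F]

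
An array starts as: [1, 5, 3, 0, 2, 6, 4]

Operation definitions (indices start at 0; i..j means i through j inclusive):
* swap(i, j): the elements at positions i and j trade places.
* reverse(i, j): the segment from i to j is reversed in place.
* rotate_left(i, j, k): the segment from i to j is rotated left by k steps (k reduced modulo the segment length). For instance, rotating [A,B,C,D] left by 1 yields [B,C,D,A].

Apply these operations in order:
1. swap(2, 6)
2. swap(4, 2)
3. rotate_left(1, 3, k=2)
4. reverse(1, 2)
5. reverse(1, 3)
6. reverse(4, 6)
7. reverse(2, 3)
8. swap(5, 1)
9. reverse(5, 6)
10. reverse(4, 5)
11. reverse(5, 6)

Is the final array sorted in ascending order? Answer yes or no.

After 1 (swap(2, 6)): [1, 5, 4, 0, 2, 6, 3]
After 2 (swap(4, 2)): [1, 5, 2, 0, 4, 6, 3]
After 3 (rotate_left(1, 3, k=2)): [1, 0, 5, 2, 4, 6, 3]
After 4 (reverse(1, 2)): [1, 5, 0, 2, 4, 6, 3]
After 5 (reverse(1, 3)): [1, 2, 0, 5, 4, 6, 3]
After 6 (reverse(4, 6)): [1, 2, 0, 5, 3, 6, 4]
After 7 (reverse(2, 3)): [1, 2, 5, 0, 3, 6, 4]
After 8 (swap(5, 1)): [1, 6, 5, 0, 3, 2, 4]
After 9 (reverse(5, 6)): [1, 6, 5, 0, 3, 4, 2]
After 10 (reverse(4, 5)): [1, 6, 5, 0, 4, 3, 2]
After 11 (reverse(5, 6)): [1, 6, 5, 0, 4, 2, 3]

Answer: no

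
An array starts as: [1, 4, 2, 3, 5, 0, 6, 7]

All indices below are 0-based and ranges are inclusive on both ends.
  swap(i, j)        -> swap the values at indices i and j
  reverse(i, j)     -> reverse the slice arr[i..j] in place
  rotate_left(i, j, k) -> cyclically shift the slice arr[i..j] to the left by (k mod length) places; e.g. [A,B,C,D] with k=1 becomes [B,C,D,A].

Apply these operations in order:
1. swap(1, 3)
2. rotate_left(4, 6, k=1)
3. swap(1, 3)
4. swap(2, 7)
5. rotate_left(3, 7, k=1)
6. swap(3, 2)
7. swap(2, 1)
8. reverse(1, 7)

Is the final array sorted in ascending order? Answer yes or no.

After 1 (swap(1, 3)): [1, 3, 2, 4, 5, 0, 6, 7]
After 2 (rotate_left(4, 6, k=1)): [1, 3, 2, 4, 0, 6, 5, 7]
After 3 (swap(1, 3)): [1, 4, 2, 3, 0, 6, 5, 7]
After 4 (swap(2, 7)): [1, 4, 7, 3, 0, 6, 5, 2]
After 5 (rotate_left(3, 7, k=1)): [1, 4, 7, 0, 6, 5, 2, 3]
After 6 (swap(3, 2)): [1, 4, 0, 7, 6, 5, 2, 3]
After 7 (swap(2, 1)): [1, 0, 4, 7, 6, 5, 2, 3]
After 8 (reverse(1, 7)): [1, 3, 2, 5, 6, 7, 4, 0]

Answer: no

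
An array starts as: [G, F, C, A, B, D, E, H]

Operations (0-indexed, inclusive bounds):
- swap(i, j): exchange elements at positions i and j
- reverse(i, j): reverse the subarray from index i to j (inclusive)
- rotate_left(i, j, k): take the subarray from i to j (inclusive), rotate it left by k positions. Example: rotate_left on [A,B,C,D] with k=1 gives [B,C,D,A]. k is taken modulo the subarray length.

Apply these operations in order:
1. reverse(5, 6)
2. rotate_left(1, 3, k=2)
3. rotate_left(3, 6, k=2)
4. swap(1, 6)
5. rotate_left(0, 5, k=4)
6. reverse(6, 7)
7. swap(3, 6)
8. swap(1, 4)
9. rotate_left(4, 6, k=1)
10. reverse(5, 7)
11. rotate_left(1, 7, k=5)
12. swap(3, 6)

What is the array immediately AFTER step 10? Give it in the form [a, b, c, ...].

After 1 (reverse(5, 6)): [G, F, C, A, B, E, D, H]
After 2 (rotate_left(1, 3, k=2)): [G, A, F, C, B, E, D, H]
After 3 (rotate_left(3, 6, k=2)): [G, A, F, E, D, C, B, H]
After 4 (swap(1, 6)): [G, B, F, E, D, C, A, H]
After 5 (rotate_left(0, 5, k=4)): [D, C, G, B, F, E, A, H]
After 6 (reverse(6, 7)): [D, C, G, B, F, E, H, A]
After 7 (swap(3, 6)): [D, C, G, H, F, E, B, A]
After 8 (swap(1, 4)): [D, F, G, H, C, E, B, A]
After 9 (rotate_left(4, 6, k=1)): [D, F, G, H, E, B, C, A]
After 10 (reverse(5, 7)): [D, F, G, H, E, A, C, B]

Answer: [D, F, G, H, E, A, C, B]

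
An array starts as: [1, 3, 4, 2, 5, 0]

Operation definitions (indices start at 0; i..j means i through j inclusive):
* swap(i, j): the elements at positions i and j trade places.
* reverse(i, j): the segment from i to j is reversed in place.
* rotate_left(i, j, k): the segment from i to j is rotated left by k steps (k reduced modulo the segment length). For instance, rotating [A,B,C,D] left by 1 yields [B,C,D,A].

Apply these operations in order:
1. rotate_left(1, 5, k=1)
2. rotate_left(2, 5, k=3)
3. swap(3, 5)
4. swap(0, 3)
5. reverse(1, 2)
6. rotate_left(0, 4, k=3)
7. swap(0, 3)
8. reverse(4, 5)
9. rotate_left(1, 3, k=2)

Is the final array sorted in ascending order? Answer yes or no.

Answer: no

Derivation:
After 1 (rotate_left(1, 5, k=1)): [1, 4, 2, 5, 0, 3]
After 2 (rotate_left(2, 5, k=3)): [1, 4, 3, 2, 5, 0]
After 3 (swap(3, 5)): [1, 4, 3, 0, 5, 2]
After 4 (swap(0, 3)): [0, 4, 3, 1, 5, 2]
After 5 (reverse(1, 2)): [0, 3, 4, 1, 5, 2]
After 6 (rotate_left(0, 4, k=3)): [1, 5, 0, 3, 4, 2]
After 7 (swap(0, 3)): [3, 5, 0, 1, 4, 2]
After 8 (reverse(4, 5)): [3, 5, 0, 1, 2, 4]
After 9 (rotate_left(1, 3, k=2)): [3, 1, 5, 0, 2, 4]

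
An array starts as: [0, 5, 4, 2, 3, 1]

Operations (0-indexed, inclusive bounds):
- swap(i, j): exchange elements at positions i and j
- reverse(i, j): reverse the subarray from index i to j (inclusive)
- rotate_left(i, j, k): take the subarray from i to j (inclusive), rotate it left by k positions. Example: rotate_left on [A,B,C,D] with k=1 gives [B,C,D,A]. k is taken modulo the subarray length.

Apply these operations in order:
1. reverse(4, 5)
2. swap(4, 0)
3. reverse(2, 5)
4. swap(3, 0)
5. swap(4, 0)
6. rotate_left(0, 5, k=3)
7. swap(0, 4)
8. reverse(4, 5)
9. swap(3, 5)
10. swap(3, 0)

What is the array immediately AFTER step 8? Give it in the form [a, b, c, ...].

Answer: [5, 0, 4, 2, 3, 1]

Derivation:
After 1 (reverse(4, 5)): [0, 5, 4, 2, 1, 3]
After 2 (swap(4, 0)): [1, 5, 4, 2, 0, 3]
After 3 (reverse(2, 5)): [1, 5, 3, 0, 2, 4]
After 4 (swap(3, 0)): [0, 5, 3, 1, 2, 4]
After 5 (swap(4, 0)): [2, 5, 3, 1, 0, 4]
After 6 (rotate_left(0, 5, k=3)): [1, 0, 4, 2, 5, 3]
After 7 (swap(0, 4)): [5, 0, 4, 2, 1, 3]
After 8 (reverse(4, 5)): [5, 0, 4, 2, 3, 1]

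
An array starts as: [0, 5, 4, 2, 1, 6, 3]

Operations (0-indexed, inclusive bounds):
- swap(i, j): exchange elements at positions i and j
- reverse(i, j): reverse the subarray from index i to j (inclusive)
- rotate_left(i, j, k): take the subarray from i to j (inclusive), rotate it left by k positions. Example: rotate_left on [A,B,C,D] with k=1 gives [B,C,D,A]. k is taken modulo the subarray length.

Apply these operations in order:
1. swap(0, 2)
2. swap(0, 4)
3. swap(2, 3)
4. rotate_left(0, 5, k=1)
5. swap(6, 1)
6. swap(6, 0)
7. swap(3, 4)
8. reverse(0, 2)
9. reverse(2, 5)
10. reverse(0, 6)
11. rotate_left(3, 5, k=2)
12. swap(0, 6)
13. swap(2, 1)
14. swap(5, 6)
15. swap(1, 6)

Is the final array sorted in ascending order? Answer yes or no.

Answer: yes

Derivation:
After 1 (swap(0, 2)): [4, 5, 0, 2, 1, 6, 3]
After 2 (swap(0, 4)): [1, 5, 0, 2, 4, 6, 3]
After 3 (swap(2, 3)): [1, 5, 2, 0, 4, 6, 3]
After 4 (rotate_left(0, 5, k=1)): [5, 2, 0, 4, 6, 1, 3]
After 5 (swap(6, 1)): [5, 3, 0, 4, 6, 1, 2]
After 6 (swap(6, 0)): [2, 3, 0, 4, 6, 1, 5]
After 7 (swap(3, 4)): [2, 3, 0, 6, 4, 1, 5]
After 8 (reverse(0, 2)): [0, 3, 2, 6, 4, 1, 5]
After 9 (reverse(2, 5)): [0, 3, 1, 4, 6, 2, 5]
After 10 (reverse(0, 6)): [5, 2, 6, 4, 1, 3, 0]
After 11 (rotate_left(3, 5, k=2)): [5, 2, 6, 3, 4, 1, 0]
After 12 (swap(0, 6)): [0, 2, 6, 3, 4, 1, 5]
After 13 (swap(2, 1)): [0, 6, 2, 3, 4, 1, 5]
After 14 (swap(5, 6)): [0, 6, 2, 3, 4, 5, 1]
After 15 (swap(1, 6)): [0, 1, 2, 3, 4, 5, 6]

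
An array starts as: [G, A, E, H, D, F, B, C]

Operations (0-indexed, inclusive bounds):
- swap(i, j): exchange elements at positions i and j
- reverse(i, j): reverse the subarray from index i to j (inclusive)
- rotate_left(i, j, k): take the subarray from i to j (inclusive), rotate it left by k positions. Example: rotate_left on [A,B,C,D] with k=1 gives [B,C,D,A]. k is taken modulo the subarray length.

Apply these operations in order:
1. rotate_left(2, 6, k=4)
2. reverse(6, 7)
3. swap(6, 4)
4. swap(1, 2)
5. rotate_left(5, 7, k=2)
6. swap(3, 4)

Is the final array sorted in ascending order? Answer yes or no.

After 1 (rotate_left(2, 6, k=4)): [G, A, B, E, H, D, F, C]
After 2 (reverse(6, 7)): [G, A, B, E, H, D, C, F]
After 3 (swap(6, 4)): [G, A, B, E, C, D, H, F]
After 4 (swap(1, 2)): [G, B, A, E, C, D, H, F]
After 5 (rotate_left(5, 7, k=2)): [G, B, A, E, C, F, D, H]
After 6 (swap(3, 4)): [G, B, A, C, E, F, D, H]

Answer: no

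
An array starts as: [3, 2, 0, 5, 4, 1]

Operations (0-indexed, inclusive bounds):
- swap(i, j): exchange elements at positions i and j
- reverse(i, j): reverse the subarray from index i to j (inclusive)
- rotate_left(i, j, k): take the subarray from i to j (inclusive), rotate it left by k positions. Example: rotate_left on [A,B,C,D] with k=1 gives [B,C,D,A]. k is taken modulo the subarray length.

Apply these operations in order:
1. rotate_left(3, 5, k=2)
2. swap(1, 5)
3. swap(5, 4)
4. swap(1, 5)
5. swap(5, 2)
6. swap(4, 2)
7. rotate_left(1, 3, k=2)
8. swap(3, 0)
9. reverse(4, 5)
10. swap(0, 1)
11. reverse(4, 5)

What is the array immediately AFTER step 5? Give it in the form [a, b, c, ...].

After 1 (rotate_left(3, 5, k=2)): [3, 2, 0, 1, 5, 4]
After 2 (swap(1, 5)): [3, 4, 0, 1, 5, 2]
After 3 (swap(5, 4)): [3, 4, 0, 1, 2, 5]
After 4 (swap(1, 5)): [3, 5, 0, 1, 2, 4]
After 5 (swap(5, 2)): [3, 5, 4, 1, 2, 0]

Answer: [3, 5, 4, 1, 2, 0]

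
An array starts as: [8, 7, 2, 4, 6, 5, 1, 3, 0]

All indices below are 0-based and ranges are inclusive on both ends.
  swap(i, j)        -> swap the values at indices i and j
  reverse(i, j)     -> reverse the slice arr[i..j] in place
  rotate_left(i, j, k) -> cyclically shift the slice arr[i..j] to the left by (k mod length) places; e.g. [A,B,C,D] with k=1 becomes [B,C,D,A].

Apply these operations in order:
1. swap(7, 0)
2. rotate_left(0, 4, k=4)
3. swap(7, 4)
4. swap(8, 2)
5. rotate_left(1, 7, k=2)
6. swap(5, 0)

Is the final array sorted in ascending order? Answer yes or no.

Answer: no

Derivation:
After 1 (swap(7, 0)): [3, 7, 2, 4, 6, 5, 1, 8, 0]
After 2 (rotate_left(0, 4, k=4)): [6, 3, 7, 2, 4, 5, 1, 8, 0]
After 3 (swap(7, 4)): [6, 3, 7, 2, 8, 5, 1, 4, 0]
After 4 (swap(8, 2)): [6, 3, 0, 2, 8, 5, 1, 4, 7]
After 5 (rotate_left(1, 7, k=2)): [6, 2, 8, 5, 1, 4, 3, 0, 7]
After 6 (swap(5, 0)): [4, 2, 8, 5, 1, 6, 3, 0, 7]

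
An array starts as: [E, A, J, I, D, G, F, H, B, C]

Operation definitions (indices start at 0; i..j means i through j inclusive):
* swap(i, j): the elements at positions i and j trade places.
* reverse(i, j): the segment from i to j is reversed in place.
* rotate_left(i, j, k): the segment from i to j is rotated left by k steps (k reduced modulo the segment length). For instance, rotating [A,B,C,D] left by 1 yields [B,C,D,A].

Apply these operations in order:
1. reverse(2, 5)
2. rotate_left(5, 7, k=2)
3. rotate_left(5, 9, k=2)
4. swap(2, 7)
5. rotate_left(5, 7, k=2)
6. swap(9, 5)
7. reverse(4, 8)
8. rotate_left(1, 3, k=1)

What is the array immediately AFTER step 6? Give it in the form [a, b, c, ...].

After 1 (reverse(2, 5)): [E, A, G, D, I, J, F, H, B, C]
After 2 (rotate_left(5, 7, k=2)): [E, A, G, D, I, H, J, F, B, C]
After 3 (rotate_left(5, 9, k=2)): [E, A, G, D, I, F, B, C, H, J]
After 4 (swap(2, 7)): [E, A, C, D, I, F, B, G, H, J]
After 5 (rotate_left(5, 7, k=2)): [E, A, C, D, I, G, F, B, H, J]
After 6 (swap(9, 5)): [E, A, C, D, I, J, F, B, H, G]

Answer: [E, A, C, D, I, J, F, B, H, G]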